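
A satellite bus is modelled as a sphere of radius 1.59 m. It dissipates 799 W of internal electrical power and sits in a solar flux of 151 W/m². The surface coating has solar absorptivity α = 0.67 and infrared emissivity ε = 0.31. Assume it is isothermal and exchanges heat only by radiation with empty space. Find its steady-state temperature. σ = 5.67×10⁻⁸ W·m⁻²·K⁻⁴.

T ≈ 231 K

At steady state, absorbed solar power + internal power = radiated power.
Absorbed: α·S·A_cross = 0.67·151·7.942 = 803.5 W (cross-section πr²).
Total input = 803.5 + 799 = 1603 W.
Radiated: εσ·A_surf·T⁴ with A_surf = 4πr² = 31.77 m².
T⁴ = 1603/(0.31·5.67×10⁻⁸·31.77) = 2.870×10⁹ K⁴.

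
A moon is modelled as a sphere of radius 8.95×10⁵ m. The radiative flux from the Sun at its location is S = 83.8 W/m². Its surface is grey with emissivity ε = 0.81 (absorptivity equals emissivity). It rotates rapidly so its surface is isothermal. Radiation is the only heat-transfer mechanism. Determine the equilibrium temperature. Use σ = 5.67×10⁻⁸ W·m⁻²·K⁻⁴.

At equilibrium, absorbed power = emitted power.
Absorbing cross-section = πr² = 2.516×10¹² m²; emitting surface = 4πr² = 1.007×10¹³ m² (ratio 4).
εS·A_cross = εσ·A_surf·T⁴  ⇒  T⁴ = S/(4σ)   (ε cancels).
T⁴ = 83.8/(4·5.67×10⁻⁸) = 3.695×10⁸ K⁴.
T = (3.695×10⁸)^(1/4).

T ≈ 139 K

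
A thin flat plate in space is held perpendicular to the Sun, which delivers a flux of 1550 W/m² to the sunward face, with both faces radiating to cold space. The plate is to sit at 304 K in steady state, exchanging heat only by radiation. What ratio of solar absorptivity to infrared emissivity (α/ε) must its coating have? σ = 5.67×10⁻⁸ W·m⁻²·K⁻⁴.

α/ε ≈ 0.625

Balance: αS·A = εσ·2A·T⁴ ⇒ α/ε = 2σT⁴/S.
α/ε = 2·5.67×10⁻⁸·(304)⁴/1550 = 2·5.67×10⁻⁸·8.541×10⁹/1550.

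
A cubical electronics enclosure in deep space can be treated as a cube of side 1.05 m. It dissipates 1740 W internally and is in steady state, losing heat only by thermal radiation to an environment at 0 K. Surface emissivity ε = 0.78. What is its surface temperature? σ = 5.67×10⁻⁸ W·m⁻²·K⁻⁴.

Steady state: internal power = radiated power, P = εσA T⁴.
Radiating area A = 6L² = 6.615 m².
T⁴ = P/(εσA) = 1740/(0.78·5.67×10⁻⁸·6.615) = 5.948×10⁹ K⁴.
T = (5.948×10⁹)^(1/4).

T ≈ 278 K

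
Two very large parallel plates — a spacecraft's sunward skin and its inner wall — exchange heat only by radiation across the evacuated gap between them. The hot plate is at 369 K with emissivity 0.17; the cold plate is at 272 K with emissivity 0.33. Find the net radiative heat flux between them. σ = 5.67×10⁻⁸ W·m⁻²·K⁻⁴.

q ≈ 93.6 W/m²

For two infinite grey parallel plates, q = σ(T₁⁴ − T₂⁴)/(1/ε₁ + 1/ε₂ − 1).
T₁⁴ − T₂⁴ = 1.854×10¹⁰ − 5.474×10⁹ = 1.307×10¹⁰ K⁴.
1/ε₁ + 1/ε₂ − 1 = 5.882 + 3.030 − 1 = 7.913.
q = 5.67×10⁻⁸ × 1.307×10¹⁰ / 7.913.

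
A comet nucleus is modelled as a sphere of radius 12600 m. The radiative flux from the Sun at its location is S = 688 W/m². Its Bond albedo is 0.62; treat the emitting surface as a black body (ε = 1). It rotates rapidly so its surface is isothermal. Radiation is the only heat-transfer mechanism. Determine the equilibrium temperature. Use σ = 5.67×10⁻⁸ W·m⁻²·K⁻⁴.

T ≈ 184 K

At equilibrium, absorbed power = emitted power.
Absorbing cross-section = πr² = 4.988×10⁸ m²; emitting surface = 4πr² = 1.995×10⁹ m² (ratio 4).
(1−a)S·A_cross = εσ·A_surf·T⁴  ⇒  T⁴ = (1−a)S/(4σ).
T⁴ = 0.380·688/(4·5.67×10⁻⁸) = 1.153×10⁹ K⁴.
T = (1.153×10⁹)^(1/4).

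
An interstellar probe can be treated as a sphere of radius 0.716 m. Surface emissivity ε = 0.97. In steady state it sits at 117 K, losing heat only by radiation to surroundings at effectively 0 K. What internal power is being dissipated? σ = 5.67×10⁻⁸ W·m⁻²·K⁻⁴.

P ≈ 66.4 W

Steady state: P = εσA T⁴.
A = 4πr² = 6.442 m²; T⁴ = (117)⁴ = 1.874×10⁸ K⁴.
P = 0.97 × 5.67×10⁻⁸ × 6.442 × 1.874×10⁸.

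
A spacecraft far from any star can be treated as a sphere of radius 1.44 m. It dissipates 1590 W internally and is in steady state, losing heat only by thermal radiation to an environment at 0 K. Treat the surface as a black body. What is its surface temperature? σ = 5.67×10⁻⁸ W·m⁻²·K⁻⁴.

Steady state: internal power = radiated power, P = εσA T⁴.
Radiating area A = 4πr² = 26.06 m².
T⁴ = P/(εσA) = 1590/(1.0·5.67×10⁻⁸·26.06) = 1.076×10⁹ K⁴.
T = (1.076×10⁹)^(1/4).

T ≈ 181 K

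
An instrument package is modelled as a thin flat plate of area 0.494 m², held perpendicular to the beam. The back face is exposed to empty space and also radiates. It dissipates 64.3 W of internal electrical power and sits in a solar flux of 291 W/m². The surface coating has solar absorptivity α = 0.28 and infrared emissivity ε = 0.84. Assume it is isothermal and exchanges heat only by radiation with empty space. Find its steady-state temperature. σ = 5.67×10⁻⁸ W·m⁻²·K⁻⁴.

T ≈ 217 K

At steady state, absorbed solar power + internal power = radiated power.
Absorbed: α·S·A_cross = 0.28·291·0.4940 = 40.25 W (cross-section A).
Total input = 40.25 + 64.3 = 104.6 W.
Radiated: εσ·A_surf·T⁴ with A_surf = 2A = 0.9880 m².
T⁴ = 104.6/(0.84·5.67×10⁻⁸·0.9880) = 2.222×10⁹ K⁴.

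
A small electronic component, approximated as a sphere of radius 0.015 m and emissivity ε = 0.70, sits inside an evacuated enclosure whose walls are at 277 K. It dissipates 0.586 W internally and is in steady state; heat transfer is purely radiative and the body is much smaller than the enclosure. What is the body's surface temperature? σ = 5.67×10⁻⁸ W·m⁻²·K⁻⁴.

T ≈ 325 K

For a small grey body in a large enclosure, net radiated power = εσA(T⁴ − T_w⁴).
Steady state: P = εσA(T⁴ − T_w⁴) with A = 4πr² = 0.002827 m².
T⁴ = P/(εσA) + T_w⁴ = 0.586/(0.70·5.67×10⁻⁸·0.002827) + (277)⁴
    = 5.222×10⁹ + 5.887×10⁹ = 1.111×10¹⁰ K⁴.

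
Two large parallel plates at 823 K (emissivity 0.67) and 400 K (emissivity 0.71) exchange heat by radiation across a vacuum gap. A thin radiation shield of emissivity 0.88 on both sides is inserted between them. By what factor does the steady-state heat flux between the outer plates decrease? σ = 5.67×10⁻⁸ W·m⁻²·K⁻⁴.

Without shield: q₀ = σΔ(T⁴)/(1/ε₁+1/ε₂−1) with denominator 1.901.
With shield the two gaps are in series; the resistances add: (1/ε₁+1/ε_s−1)+(1/ε_s+1/ε₂−1) = 1.629+1.545 = 3.174.
Heat-flux ratio q₀/q = 3.174/1.901.

factor ≈ 1.67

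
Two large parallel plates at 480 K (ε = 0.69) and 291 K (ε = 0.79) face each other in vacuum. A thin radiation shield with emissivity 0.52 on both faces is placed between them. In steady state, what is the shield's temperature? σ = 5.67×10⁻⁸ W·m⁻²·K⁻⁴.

T_s ≈ 413 K

In steady state the net flux on the hot side equals that on the cold side.
σ(T₁⁴−T_s⁴)/D₁ = σ(T_s⁴−T₂⁴)/D₂, with D₁ = 1/ε₁+1/ε_s−1 = 2.372, D₂ = 1/ε_s+1/ε₂−1 = 2.189.
Solve for T_s⁴: T_s⁴ = (D₂·T₁⁴ + D₁·T₂⁴)/(D₁+D₂) = 2.920×10¹⁰ K⁴.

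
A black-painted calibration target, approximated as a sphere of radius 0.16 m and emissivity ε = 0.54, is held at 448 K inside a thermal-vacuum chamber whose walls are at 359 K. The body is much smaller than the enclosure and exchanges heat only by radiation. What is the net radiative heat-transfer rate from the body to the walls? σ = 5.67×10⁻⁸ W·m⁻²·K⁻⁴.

P_net ≈ 233 W

For a small grey body in a large enclosure: P_net = εσA(T_body⁴ − T_wall⁴).
A = 4πr² = 0.3217 m²; T_body⁴ − T_wall⁴ = 4.028×10¹⁰ − 1.661×10¹⁰ = 2.367×10¹⁰ K⁴.
|P_net| = 0.54·5.67×10⁻⁸·0.3217·2.367×10¹⁰.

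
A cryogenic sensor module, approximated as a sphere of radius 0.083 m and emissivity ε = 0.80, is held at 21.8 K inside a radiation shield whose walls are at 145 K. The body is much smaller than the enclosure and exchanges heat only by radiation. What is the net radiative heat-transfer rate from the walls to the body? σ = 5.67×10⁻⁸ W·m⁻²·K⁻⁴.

For a small grey body in a large enclosure: P_net = εσA(T_body⁴ − T_wall⁴).
A = 4πr² = 0.08657 m²; T_body⁴ − T_wall⁴ = 2.259×10⁵ − 4.421×10⁸ = -4.418×10⁸ K⁴.
|P_net| = 0.80·5.67×10⁻⁸·0.08657·4.418×10⁸.

P_net ≈ 1.73 W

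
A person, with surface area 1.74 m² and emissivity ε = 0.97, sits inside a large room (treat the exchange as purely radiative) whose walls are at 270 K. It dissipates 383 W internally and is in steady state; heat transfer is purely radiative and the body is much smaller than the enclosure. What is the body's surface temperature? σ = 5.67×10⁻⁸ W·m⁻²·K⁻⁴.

T ≈ 311 K

For a small grey body in a large enclosure, net radiated power = εσA(T⁴ − T_w⁴).
Steady state: P = εσA(T⁴ − T_w⁴) with A = 1.74 m².
T⁴ = P/(εσA) + T_w⁴ = 383/(0.97·5.67×10⁻⁸·1.740) + (270)⁴
    = 4.002×10⁹ + 5.314×10⁹ = 9.317×10⁹ K⁴.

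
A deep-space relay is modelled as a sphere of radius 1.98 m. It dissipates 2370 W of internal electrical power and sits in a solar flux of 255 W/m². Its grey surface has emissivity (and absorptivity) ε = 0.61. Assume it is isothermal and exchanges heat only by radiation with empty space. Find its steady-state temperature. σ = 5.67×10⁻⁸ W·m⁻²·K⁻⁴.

At steady state, absorbed solar power + internal power = radiated power.
Absorbed: α·S·A_cross = 0.61·255·12.32 = 1916 W (cross-section πr²).
Total input = 1916 + 2370 = 4286 W.
Radiated: εσ·A_surf·T⁴ with A_surf = 4πr² = 49.27 m².
T⁴ = 4286/(0.61·5.67×10⁻⁸·49.27) = 2.515×10⁹ K⁴.

T ≈ 224 K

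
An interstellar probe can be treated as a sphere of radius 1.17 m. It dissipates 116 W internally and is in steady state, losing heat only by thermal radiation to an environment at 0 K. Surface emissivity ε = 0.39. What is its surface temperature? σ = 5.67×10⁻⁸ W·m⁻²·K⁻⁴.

Steady state: internal power = radiated power, P = εσA T⁴.
Radiating area A = 4πr² = 17.20 m².
T⁴ = P/(εσA) = 116/(0.39·5.67×10⁻⁸·17.20) = 3.050×10⁸ K⁴.
T = (3.050×10⁸)^(1/4).

T ≈ 132 K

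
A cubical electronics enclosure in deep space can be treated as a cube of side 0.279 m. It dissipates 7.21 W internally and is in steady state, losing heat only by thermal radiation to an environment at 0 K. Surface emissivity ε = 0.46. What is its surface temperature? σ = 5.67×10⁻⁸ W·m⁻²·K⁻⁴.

T ≈ 156 K

Steady state: internal power = radiated power, P = εσA T⁴.
Radiating area A = 6L² = 0.4670 m².
T⁴ = P/(εσA) = 7.21/(0.46·5.67×10⁻⁸·0.4670) = 5.919×10⁸ K⁴.
T = (5.919×10⁸)^(1/4).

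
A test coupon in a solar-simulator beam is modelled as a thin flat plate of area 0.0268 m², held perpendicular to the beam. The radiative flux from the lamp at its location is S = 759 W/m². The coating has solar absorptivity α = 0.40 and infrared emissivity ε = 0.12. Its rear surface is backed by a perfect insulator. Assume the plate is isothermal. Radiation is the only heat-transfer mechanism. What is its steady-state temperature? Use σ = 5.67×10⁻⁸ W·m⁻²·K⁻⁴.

At equilibrium, absorbed power = emitted power.
Absorbing cross-section = A = 0.02680 m²; emitting surface = A = 0.02680 m² (ratio 1).
αS·A_cross = εσ·A_surf·T⁴  ⇒  T⁴ = αS/(ε·1σ).
T⁴ = 0.400·759/(0.12·1·5.67×10⁻⁸) = 4.462×10¹⁰ K⁴.
T = (4.462×10¹⁰)^(1/4).

T ≈ 460 K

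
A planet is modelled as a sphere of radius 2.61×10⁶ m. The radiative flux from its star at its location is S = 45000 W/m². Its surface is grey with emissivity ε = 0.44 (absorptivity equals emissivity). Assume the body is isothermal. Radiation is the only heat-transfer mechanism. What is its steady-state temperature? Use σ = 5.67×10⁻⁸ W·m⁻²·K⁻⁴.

At equilibrium, absorbed power = emitted power.
Absorbing cross-section = πr² = 2.140×10¹³ m²; emitting surface = 4πr² = 8.560×10¹³ m² (ratio 4).
εS·A_cross = εσ·A_surf·T⁴  ⇒  T⁴ = S/(4σ)   (ε cancels).
T⁴ = 45000/(4·5.67×10⁻⁸) = 1.984×10¹¹ K⁴.
T = (1.984×10¹¹)^(1/4).

T ≈ 667 K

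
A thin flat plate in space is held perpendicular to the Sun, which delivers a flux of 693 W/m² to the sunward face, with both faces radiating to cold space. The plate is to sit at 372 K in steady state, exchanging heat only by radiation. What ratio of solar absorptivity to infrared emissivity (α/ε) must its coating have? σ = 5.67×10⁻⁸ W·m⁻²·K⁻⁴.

α/ε ≈ 3.13

Balance: αS·A = εσ·2A·T⁴ ⇒ α/ε = 2σT⁴/S.
α/ε = 2·5.67×10⁻⁸·(372)⁴/693 = 2·5.67×10⁻⁸·1.915×10¹⁰/693.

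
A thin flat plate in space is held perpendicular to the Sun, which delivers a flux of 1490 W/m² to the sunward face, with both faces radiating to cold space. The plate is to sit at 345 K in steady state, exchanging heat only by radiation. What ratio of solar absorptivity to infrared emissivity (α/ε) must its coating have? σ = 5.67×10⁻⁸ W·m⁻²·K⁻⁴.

α/ε ≈ 1.08

Balance: αS·A = εσ·2A·T⁴ ⇒ α/ε = 2σT⁴/S.
α/ε = 2·5.67×10⁻⁸·(345)⁴/1490 = 2·5.67×10⁻⁸·1.417×10¹⁰/1490.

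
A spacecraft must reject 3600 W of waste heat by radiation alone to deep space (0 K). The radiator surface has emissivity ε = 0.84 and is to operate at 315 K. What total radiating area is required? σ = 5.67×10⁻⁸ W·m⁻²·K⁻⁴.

A ≈ 7.68 m²

P = εσA T⁴ ⇒ A = P/(εσT⁴).
T⁴ = 9.846×10⁹ K⁴.
A = 3600/(0.84 × 5.67×10⁻⁸ × 9.846×10⁹).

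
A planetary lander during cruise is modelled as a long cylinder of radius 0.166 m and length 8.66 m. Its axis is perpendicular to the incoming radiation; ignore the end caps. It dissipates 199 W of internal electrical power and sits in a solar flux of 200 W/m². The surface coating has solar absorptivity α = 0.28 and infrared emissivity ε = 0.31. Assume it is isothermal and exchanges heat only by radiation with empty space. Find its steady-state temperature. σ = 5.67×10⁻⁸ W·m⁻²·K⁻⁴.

T ≈ 218 K

At steady state, absorbed solar power + internal power = radiated power.
Absorbed: α·S·A_cross = 0.28·200·2.875 = 161.0 W (cross-section 2rL).
Total input = 161.0 + 199 = 360.0 W.
Radiated: εσ·A_surf·T⁴ with A_surf = 2πrL = 9.032 m².
T⁴ = 360.0/(0.31·5.67×10⁻⁸·9.032) = 2.268×10⁹ K⁴.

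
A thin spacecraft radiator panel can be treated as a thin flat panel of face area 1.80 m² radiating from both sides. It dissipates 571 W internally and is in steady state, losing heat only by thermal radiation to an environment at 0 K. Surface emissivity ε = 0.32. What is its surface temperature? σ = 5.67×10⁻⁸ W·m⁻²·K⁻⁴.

T ≈ 306 K

Steady state: internal power = radiated power, P = εσA T⁴.
Radiating area A = 2·1.80 = 3.600 m².
T⁴ = P/(εσA) = 571/(0.32·5.67×10⁻⁸·3.600) = 8.742×10⁹ K⁴.
T = (8.742×10⁹)^(1/4).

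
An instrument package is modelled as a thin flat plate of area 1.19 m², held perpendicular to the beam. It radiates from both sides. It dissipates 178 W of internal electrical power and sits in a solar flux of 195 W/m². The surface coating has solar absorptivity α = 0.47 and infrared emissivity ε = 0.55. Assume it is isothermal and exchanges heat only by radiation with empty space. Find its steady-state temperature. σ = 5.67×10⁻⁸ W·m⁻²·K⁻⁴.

T ≈ 249 K

At steady state, absorbed solar power + internal power = radiated power.
Absorbed: α·S·A_cross = 0.47·195·1.190 = 109.1 W (cross-section A).
Total input = 109.1 + 178 = 287.1 W.
Radiated: εσ·A_surf·T⁴ with A_surf = 2A = 2.380 m².
T⁴ = 287.1/(0.55·5.67×10⁻⁸·2.380) = 3.868×10⁹ K⁴.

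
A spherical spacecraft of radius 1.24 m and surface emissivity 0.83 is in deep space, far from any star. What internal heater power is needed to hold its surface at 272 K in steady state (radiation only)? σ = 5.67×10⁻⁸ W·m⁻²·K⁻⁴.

P ≈ 4980 W

P = εσ·4πr²·T⁴.
4πr² = 19.32 m²; T⁴ = 5.474×10⁹ K⁴.
P = 0.83·5.67×10⁻⁸·19.32·5.474×10⁹.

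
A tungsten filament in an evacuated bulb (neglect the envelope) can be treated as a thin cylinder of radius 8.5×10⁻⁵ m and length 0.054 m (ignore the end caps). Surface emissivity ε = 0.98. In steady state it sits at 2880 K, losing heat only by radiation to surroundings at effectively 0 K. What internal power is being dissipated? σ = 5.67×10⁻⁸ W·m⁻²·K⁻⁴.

P ≈ 110 W

Steady state: P = εσA T⁴.
A = 2πrL = 2.884×10⁻⁵ m²; T⁴ = (2880)⁴ = 6.880×10¹³ K⁴.
P = 0.98 × 5.67×10⁻⁸ × 2.884×10⁻⁵ × 6.880×10¹³.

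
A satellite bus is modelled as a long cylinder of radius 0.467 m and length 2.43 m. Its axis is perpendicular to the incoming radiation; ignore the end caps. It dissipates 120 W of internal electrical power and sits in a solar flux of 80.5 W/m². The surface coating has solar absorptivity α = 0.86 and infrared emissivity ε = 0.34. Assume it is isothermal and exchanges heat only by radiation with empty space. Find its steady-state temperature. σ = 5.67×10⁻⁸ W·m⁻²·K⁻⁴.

T ≈ 212 K

At steady state, absorbed solar power + internal power = radiated power.
Absorbed: α·S·A_cross = 0.86·80.5·2.270 = 157.1 W (cross-section 2rL).
Total input = 157.1 + 120 = 277.1 W.
Radiated: εσ·A_surf·T⁴ with A_surf = 2πrL = 7.130 m².
T⁴ = 277.1/(0.34·5.67×10⁻⁸·7.130) = 2.016×10⁹ K⁴.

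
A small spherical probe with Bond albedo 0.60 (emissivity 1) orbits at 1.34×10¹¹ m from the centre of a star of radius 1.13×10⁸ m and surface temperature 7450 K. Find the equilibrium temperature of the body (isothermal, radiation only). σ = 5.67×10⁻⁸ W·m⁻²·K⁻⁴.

The star's surface emits σT_*⁴; at distance d the flux is S = σT_*⁴(R_*/d)².
S = 5.67×10⁻⁸·(7450)⁴·(1.13×10⁸/1.34×10¹¹)² = 124.2 W/m².
For an isothermal sphere T⁴ = (1−a)S/(4σ) = 2.191×10⁸ K⁴.

T ≈ 122 K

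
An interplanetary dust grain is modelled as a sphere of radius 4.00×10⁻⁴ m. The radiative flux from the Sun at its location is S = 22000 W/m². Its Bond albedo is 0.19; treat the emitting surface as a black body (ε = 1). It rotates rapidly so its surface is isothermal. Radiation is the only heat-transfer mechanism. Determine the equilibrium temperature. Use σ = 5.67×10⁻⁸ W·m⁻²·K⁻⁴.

T ≈ 529 K

At equilibrium, absorbed power = emitted power.
Absorbing cross-section = πr² = 5.027×10⁻⁷ m²; emitting surface = 4πr² = 2.011×10⁻⁶ m² (ratio 4).
(1−a)S·A_cross = εσ·A_surf·T⁴  ⇒  T⁴ = (1−a)S/(4σ).
T⁴ = 0.810·22000/(4·5.67×10⁻⁸) = 7.857×10¹⁰ K⁴.
T = (7.857×10¹⁰)^(1/4).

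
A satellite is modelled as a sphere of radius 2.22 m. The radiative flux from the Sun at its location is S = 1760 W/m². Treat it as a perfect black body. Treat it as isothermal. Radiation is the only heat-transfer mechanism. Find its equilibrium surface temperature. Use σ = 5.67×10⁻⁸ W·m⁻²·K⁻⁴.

At equilibrium, absorbed power = emitted power.
Absorbing cross-section = πr² = 15.48 m²; emitting surface = 4πr² = 61.93 m² (ratio 4).
S·A_cross = εσ·A_surf·T⁴  ⇒  T⁴ = S/(4σ).
T⁴ = 1.00·1760/(4·5.67×10⁻⁸) = 7.760×10⁹ K⁴.
T = (7.760×10⁹)^(1/4).

T ≈ 297 K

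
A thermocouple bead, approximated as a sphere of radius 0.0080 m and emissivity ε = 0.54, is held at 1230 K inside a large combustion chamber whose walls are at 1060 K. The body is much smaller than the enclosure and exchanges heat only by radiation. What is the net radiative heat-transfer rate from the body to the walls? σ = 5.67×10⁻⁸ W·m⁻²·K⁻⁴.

P_net ≈ 25.3 W

For a small grey body in a large enclosure: P_net = εσA(T_body⁴ − T_wall⁴).
A = 4πr² = 8.042×10⁻⁴ m²; T_body⁴ − T_wall⁴ = 2.289×10¹² − 1.262×10¹² = 1.026×10¹² K⁴.
|P_net| = 0.54·5.67×10⁻⁸·8.042×10⁻⁴·1.026×10¹².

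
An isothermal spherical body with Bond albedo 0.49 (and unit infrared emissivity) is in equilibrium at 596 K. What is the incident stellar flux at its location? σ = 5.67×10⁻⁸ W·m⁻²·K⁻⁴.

S ≈ 56100 W/m²

(1−a)S·πr² = σ·4πr²·T⁴ ⇒ S = 4σT⁴/(1−a).
S = 4·5.67×10⁻⁸·1.262×10¹¹/0.510.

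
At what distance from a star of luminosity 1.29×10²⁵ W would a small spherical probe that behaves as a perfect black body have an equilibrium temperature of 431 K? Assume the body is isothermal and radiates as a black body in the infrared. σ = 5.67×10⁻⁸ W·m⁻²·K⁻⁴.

For an isothermal black-emitting sphere, (1−a)S·πr² = σ·4πr²·T⁴ ⇒ S = 4σT⁴/(1−a).
S = 4·5.67×10⁻⁸·(431)⁴/1.00 = 7826 W/m².
Flux falls as S = L/(4πd²), so d = √(L/(4πS)) = √(1.29×10²⁵/(4π·7826)).

d ≈ 1.15×10¹⁰ m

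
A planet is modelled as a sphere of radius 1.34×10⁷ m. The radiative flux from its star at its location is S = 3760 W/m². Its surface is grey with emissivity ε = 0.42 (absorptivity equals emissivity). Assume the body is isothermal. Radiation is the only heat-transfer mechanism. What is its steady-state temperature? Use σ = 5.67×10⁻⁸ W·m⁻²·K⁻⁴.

T ≈ 359 K

At equilibrium, absorbed power = emitted power.
Absorbing cross-section = πr² = 5.641×10¹⁴ m²; emitting surface = 4πr² = 2.256×10¹⁵ m² (ratio 4).
εS·A_cross = εσ·A_surf·T⁴  ⇒  T⁴ = S/(4σ)   (ε cancels).
T⁴ = 3760/(4·5.67×10⁻⁸) = 1.658×10¹⁰ K⁴.
T = (1.658×10¹⁰)^(1/4).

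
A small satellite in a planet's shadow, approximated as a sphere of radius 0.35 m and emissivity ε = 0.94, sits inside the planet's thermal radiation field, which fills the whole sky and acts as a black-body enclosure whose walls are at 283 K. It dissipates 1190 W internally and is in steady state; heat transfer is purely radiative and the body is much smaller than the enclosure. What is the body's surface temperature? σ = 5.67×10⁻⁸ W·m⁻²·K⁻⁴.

For a small grey body in a large enclosure, net radiated power = εσA(T⁴ − T_w⁴).
Steady state: P = εσA(T⁴ − T_w⁴) with A = 4πr² = 1.539 m².
T⁴ = P/(εσA) + T_w⁴ = 1190/(0.94·5.67×10⁻⁸·1.539) + (283)⁴
    = 1.450×10¹⁰ + 6.414×10⁹ = 2.092×10¹⁰ K⁴.

T ≈ 380 K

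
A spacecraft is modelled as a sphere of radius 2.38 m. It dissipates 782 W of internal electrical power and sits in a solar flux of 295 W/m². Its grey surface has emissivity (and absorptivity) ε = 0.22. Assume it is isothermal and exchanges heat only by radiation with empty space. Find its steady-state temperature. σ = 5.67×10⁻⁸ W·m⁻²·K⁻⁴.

At steady state, absorbed solar power + internal power = radiated power.
Absorbed: α·S·A_cross = 0.22·295·17.80 = 1155 W (cross-section πr²).
Total input = 1155 + 782 = 1937 W.
Radiated: εσ·A_surf·T⁴ with A_surf = 4πr² = 71.18 m².
T⁴ = 1937/(0.22·5.67×10⁻⁸·71.18) = 2.181×10⁹ K⁴.

T ≈ 216 K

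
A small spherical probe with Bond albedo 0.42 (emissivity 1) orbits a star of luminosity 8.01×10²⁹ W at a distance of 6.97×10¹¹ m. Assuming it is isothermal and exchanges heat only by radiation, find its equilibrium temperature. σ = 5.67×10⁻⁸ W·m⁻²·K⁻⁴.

First find the stellar flux at distance d: S = L/(4πd²) = 8.01×10²⁹/(4π·(6.97×10¹¹)²) = 1.312×10⁵ W/m².
For an isothermal sphere, absorbed (1−a)S·πr² = emitted σ·4πr²·T⁴, so T⁴ = (1−a)S/(4σ).
T⁴ = 0.580·1.312×10⁵/(4·5.67×10⁻⁸) = 3.355×10¹¹ K⁴.

T ≈ 761 K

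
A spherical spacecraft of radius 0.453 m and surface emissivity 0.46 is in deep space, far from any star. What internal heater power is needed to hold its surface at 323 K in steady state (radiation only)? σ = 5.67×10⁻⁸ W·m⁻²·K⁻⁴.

P = εσ·4πr²·T⁴.
4πr² = 2.579 m²; T⁴ = 1.088×10¹⁰ K⁴.
P = 0.46·5.67×10⁻⁸·2.579·1.088×10¹⁰.

P ≈ 732 W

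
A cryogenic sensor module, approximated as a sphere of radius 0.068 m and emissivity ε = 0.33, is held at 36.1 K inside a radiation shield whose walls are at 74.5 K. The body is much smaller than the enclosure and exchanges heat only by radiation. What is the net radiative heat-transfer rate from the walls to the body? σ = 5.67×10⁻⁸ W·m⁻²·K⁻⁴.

P_net ≈ 0.0316 W

For a small grey body in a large enclosure: P_net = εσA(T_body⁴ − T_wall⁴).
A = 4πr² = 0.05811 m²; T_body⁴ − T_wall⁴ = 1.698×10⁶ − 3.081×10⁷ = -2.911×10⁷ K⁴.
|P_net| = 0.33·5.67×10⁻⁸·0.05811·2.911×10⁷.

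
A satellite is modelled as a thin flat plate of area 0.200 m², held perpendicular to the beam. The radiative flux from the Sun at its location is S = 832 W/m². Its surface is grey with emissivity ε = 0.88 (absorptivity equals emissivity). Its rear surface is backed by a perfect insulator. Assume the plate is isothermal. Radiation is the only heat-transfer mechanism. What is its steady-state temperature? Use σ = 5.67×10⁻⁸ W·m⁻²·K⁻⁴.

At equilibrium, absorbed power = emitted power.
Absorbing cross-section = A = 0.2000 m²; emitting surface = A = 0.2000 m² (ratio 1).
εS·A_cross = εσ·A_surf·T⁴  ⇒  T⁴ = S/(1σ)   (ε cancels).
T⁴ = 832/(1·5.67×10⁻⁸) = 1.467×10¹⁰ K⁴.
T = (1.467×10¹⁰)^(1/4).

T ≈ 348 K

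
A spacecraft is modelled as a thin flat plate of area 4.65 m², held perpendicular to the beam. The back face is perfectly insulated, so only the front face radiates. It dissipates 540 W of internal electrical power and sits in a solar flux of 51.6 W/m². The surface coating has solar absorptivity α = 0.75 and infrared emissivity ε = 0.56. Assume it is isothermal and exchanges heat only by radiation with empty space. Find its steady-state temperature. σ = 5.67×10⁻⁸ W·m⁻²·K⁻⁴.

T ≈ 264 K

At steady state, absorbed solar power + internal power = radiated power.
Absorbed: α·S·A_cross = 0.75·51.6·4.650 = 180.0 W (cross-section A).
Total input = 180.0 + 540 = 720.0 W.
Radiated: εσ·A_surf·T⁴ with A_surf = A = 4.650 m².
T⁴ = 720.0/(0.56·5.67×10⁻⁸·4.650) = 4.876×10⁹ K⁴.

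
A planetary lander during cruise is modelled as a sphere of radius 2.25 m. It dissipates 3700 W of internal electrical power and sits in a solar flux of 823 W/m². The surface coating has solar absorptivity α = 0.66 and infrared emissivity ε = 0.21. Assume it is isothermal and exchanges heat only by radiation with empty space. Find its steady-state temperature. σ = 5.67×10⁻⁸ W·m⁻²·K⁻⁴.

At steady state, absorbed solar power + internal power = radiated power.
Absorbed: α·S·A_cross = 0.66·823·15.90 = 8639 W (cross-section πr²).
Total input = 8639 + 3700 = 12340 W.
Radiated: εσ·A_surf·T⁴ with A_surf = 4πr² = 63.62 m².
T⁴ = 12340/(0.21·5.67×10⁻⁸·63.62) = 1.629×10¹⁰ K⁴.

T ≈ 357 K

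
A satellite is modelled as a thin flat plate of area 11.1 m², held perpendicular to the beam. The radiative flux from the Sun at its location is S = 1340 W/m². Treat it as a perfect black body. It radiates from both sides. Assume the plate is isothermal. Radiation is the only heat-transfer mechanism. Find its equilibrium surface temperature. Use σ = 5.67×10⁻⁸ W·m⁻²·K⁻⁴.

T ≈ 330 K

At equilibrium, absorbed power = emitted power.
Absorbing cross-section = A = 11.10 m²; emitting surface = 2A = 22.20 m² (ratio 2).
S·A_cross = εσ·A_surf·T⁴  ⇒  T⁴ = S/(2σ).
T⁴ = 1.00·1340/(2·5.67×10⁻⁸) = 1.182×10¹⁰ K⁴.
T = (1.182×10¹⁰)^(1/4).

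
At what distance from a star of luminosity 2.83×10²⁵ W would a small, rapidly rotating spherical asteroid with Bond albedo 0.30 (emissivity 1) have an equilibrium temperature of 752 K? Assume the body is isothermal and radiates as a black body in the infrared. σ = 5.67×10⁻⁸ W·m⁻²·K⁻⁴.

d ≈ 4.66×10⁹ m

For an isothermal black-emitting sphere, (1−a)S·πr² = σ·4πr²·T⁴ ⇒ S = 4σT⁴/(1−a).
S = 4·5.67×10⁻⁸·(752)⁴/0.700 = 1.036×10⁵ W/m².
Flux falls as S = L/(4πd²), so d = √(L/(4πS)) = √(2.83×10²⁵/(4π·1.036×10⁵)).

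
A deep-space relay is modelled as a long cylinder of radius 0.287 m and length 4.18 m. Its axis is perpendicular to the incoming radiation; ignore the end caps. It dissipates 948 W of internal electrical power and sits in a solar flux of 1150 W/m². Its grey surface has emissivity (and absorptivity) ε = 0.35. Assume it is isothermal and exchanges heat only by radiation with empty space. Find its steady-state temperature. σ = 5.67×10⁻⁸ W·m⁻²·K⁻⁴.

At steady state, absorbed solar power + internal power = radiated power.
Absorbed: α·S·A_cross = 0.35·1150·2.399 = 965.7 W (cross-section 2rL).
Total input = 965.7 + 948 = 1914 W.
Radiated: εσ·A_surf·T⁴ with A_surf = 2πrL = 7.538 m².
T⁴ = 1914/(0.35·5.67×10⁻⁸·7.538) = 1.279×10¹⁰ K⁴.

T ≈ 336 K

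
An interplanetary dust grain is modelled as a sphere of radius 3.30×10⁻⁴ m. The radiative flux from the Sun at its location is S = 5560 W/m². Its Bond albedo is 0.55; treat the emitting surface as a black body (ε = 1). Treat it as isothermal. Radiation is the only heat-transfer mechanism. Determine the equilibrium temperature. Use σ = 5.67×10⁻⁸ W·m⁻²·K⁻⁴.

At equilibrium, absorbed power = emitted power.
Absorbing cross-section = πr² = 3.421×10⁻⁷ m²; emitting surface = 4πr² = 1.368×10⁻⁶ m² (ratio 4).
(1−a)S·A_cross = εσ·A_surf·T⁴  ⇒  T⁴ = (1−a)S/(4σ).
T⁴ = 0.450·5560/(4·5.67×10⁻⁸) = 1.103×10¹⁰ K⁴.
T = (1.103×10¹⁰)^(1/4).

T ≈ 324 K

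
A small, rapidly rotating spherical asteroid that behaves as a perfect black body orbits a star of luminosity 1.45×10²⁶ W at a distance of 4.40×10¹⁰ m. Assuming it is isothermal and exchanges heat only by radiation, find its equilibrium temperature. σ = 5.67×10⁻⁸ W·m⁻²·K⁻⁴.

First find the stellar flux at distance d: S = L/(4πd²) = 1.45×10²⁶/(4π·(4.40×10¹⁰)²) = 5960 W/m².
For an isothermal sphere, absorbed (1−a)S·πr² = emitted σ·4πr²·T⁴, so T⁴ = (1−a)S/(4σ).
T⁴ = 1.00·5960/(4·5.67×10⁻⁸) = 2.628×10¹⁰ K⁴.

T ≈ 403 K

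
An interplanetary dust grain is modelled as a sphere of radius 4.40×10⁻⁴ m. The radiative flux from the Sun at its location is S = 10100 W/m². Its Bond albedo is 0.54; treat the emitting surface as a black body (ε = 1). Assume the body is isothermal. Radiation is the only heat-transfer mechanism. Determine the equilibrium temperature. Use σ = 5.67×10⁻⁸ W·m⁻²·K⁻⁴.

T ≈ 378 K

At equilibrium, absorbed power = emitted power.
Absorbing cross-section = πr² = 6.082×10⁻⁷ m²; emitting surface = 4πr² = 2.433×10⁻⁶ m² (ratio 4).
(1−a)S·A_cross = εσ·A_surf·T⁴  ⇒  T⁴ = (1−a)S/(4σ).
T⁴ = 0.460·10100/(4·5.67×10⁻⁸) = 2.049×10¹⁰ K⁴.
T = (2.049×10¹⁰)^(1/4).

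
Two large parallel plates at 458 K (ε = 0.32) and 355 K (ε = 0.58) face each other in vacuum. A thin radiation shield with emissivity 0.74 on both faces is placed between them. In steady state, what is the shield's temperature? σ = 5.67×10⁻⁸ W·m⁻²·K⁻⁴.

T_s ≈ 403 K

In steady state the net flux on the hot side equals that on the cold side.
σ(T₁⁴−T_s⁴)/D₁ = σ(T_s⁴−T₂⁴)/D₂, with D₁ = 1/ε₁+1/ε_s−1 = 3.476, D₂ = 1/ε_s+1/ε₂−1 = 2.075.
Solve for T_s⁴: T_s⁴ = (D₂·T₁⁴ + D₁·T₂⁴)/(D₁+D₂) = 2.639×10¹⁰ K⁴.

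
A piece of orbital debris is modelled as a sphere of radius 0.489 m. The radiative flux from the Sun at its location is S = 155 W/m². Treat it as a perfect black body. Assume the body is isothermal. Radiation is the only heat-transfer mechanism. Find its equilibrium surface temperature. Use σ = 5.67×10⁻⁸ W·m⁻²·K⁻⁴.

T ≈ 162 K

At equilibrium, absorbed power = emitted power.
Absorbing cross-section = πr² = 0.7512 m²; emitting surface = 4πr² = 3.005 m² (ratio 4).
S·A_cross = εσ·A_surf·T⁴  ⇒  T⁴ = S/(4σ).
T⁴ = 1.00·155/(4·5.67×10⁻⁸) = 6.834×10⁸ K⁴.
T = (6.834×10⁸)^(1/4).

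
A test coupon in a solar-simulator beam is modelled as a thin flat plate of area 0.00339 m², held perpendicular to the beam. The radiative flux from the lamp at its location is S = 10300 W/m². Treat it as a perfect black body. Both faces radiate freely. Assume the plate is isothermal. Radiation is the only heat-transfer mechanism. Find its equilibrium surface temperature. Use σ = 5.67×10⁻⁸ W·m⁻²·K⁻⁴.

At equilibrium, absorbed power = emitted power.
Absorbing cross-section = A = 0.003390 m²; emitting surface = 2A = 0.006780 m² (ratio 2).
S·A_cross = εσ·A_surf·T⁴  ⇒  T⁴ = S/(2σ).
T⁴ = 1.00·10300/(2·5.67×10⁻⁸) = 9.083×10¹⁰ K⁴.
T = (9.083×10¹⁰)^(1/4).

T ≈ 549 K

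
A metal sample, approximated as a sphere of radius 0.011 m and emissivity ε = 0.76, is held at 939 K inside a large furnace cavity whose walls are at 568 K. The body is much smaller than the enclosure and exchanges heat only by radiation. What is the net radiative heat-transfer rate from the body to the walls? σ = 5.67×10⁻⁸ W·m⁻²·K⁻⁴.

P_net ≈ 44.1 W

For a small grey body in a large enclosure: P_net = εσA(T_body⁴ − T_wall⁴).
A = 4πr² = 0.001521 m²; T_body⁴ − T_wall⁴ = 7.774×10¹¹ − 1.041×10¹¹ = 6.733×10¹¹ K⁴.
|P_net| = 0.76·5.67×10⁻⁸·0.001521·6.733×10¹¹.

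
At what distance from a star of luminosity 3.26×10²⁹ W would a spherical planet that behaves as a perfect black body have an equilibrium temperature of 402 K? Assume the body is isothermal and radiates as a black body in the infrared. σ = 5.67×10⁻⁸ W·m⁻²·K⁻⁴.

d ≈ 2.09×10¹² m

For an isothermal black-emitting sphere, (1−a)S·πr² = σ·4πr²·T⁴ ⇒ S = 4σT⁴/(1−a).
S = 4·5.67×10⁻⁸·(402)⁴/1.00 = 5923 W/m².
Flux falls as S = L/(4πd²), so d = √(L/(4πS)) = √(3.26×10²⁹/(4π·5923)).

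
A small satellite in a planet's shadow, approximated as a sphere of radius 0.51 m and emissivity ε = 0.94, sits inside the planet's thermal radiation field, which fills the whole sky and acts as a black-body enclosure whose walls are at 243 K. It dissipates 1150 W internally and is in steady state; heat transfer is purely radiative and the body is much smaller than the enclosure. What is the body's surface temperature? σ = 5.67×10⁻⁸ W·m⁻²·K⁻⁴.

T ≈ 317 K

For a small grey body in a large enclosure, net radiated power = εσA(T⁴ − T_w⁴).
Steady state: P = εσA(T⁴ − T_w⁴) with A = 4πr² = 3.269 m².
T⁴ = P/(εσA) + T_w⁴ = 1150/(0.94·5.67×10⁻⁸·3.269) + (243)⁴
    = 6.601×10⁹ + 3.487×10⁹ = 1.009×10¹⁰ K⁴.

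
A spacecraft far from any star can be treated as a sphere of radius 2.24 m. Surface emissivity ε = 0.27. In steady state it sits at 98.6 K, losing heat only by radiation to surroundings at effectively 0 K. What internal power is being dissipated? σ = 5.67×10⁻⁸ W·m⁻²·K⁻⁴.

Steady state: P = εσA T⁴.
A = 4πr² = 63.05 m²; T⁴ = (98.6)⁴ = 9.452×10⁷ K⁴.
P = 0.27 × 5.67×10⁻⁸ × 63.05 × 9.452×10⁷.

P ≈ 91.2 W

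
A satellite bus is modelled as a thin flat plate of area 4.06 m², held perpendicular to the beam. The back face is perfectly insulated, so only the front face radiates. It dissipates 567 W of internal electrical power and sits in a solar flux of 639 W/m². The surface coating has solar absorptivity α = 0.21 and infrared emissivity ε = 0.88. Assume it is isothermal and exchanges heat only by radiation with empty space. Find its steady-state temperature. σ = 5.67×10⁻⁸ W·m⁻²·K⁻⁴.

T ≈ 272 K

At steady state, absorbed solar power + internal power = radiated power.
Absorbed: α·S·A_cross = 0.21·639·4.060 = 544.8 W (cross-section A).
Total input = 544.8 + 567 = 1112 W.
Radiated: εσ·A_surf·T⁴ with A_surf = A = 4.060 m².
T⁴ = 1112/(0.88·5.67×10⁻⁸·4.060) = 5.488×10⁹ K⁴.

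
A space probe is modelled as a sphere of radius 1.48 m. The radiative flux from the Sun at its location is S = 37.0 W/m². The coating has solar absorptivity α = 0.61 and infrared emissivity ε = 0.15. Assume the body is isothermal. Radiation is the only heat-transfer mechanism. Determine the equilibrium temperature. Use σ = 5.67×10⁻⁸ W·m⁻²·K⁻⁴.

At equilibrium, absorbed power = emitted power.
Absorbing cross-section = πr² = 6.881 m²; emitting surface = 4πr² = 27.53 m² (ratio 4).
αS·A_cross = εσ·A_surf·T⁴  ⇒  T⁴ = αS/(ε·4σ).
T⁴ = 0.610·37.0/(0.15·4·5.67×10⁻⁸) = 6.634×10⁸ K⁴.
T = (6.634×10⁸)^(1/4).

T ≈ 160 K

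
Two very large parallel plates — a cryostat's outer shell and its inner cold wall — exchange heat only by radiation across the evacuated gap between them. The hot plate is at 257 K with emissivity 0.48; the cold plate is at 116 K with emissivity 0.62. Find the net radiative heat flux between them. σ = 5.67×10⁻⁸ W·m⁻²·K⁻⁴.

For two infinite grey parallel plates, q = σ(T₁⁴ − T₂⁴)/(1/ε₁ + 1/ε₂ − 1).
T₁⁴ − T₂⁴ = 4.362×10⁹ − 1.811×10⁸ = 4.181×10⁹ K⁴.
1/ε₁ + 1/ε₂ − 1 = 2.083 + 1.613 − 1 = 2.696.
q = 5.67×10⁻⁸ × 4.181×10⁹ / 2.696.

q ≈ 87.9 W/m²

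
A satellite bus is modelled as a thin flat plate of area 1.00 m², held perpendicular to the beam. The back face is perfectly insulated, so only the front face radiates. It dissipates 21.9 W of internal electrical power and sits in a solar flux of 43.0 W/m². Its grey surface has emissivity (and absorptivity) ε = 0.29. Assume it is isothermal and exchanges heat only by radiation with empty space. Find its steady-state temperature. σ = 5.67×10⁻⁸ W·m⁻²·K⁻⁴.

T ≈ 214 K

At steady state, absorbed solar power + internal power = radiated power.
Absorbed: α·S·A_cross = 0.29·43.0·1.000 = 12.47 W (cross-section A).
Total input = 12.47 + 21.9 = 34.37 W.
Radiated: εσ·A_surf·T⁴ with A_surf = A = 1.000 m².
T⁴ = 34.37/(0.29·5.67×10⁻⁸·1.000) = 2.090×10⁹ K⁴.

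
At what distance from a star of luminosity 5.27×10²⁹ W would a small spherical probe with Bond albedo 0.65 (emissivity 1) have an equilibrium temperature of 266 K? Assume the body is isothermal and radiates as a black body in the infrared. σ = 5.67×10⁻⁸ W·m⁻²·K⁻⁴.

d ≈ 3.60×10¹² m

For an isothermal black-emitting sphere, (1−a)S·πr² = σ·4πr²·T⁴ ⇒ S = 4σT⁴/(1−a).
S = 4·5.67×10⁻⁸·(266)⁴/0.350 = 3244 W/m².
Flux falls as S = L/(4πd²), so d = √(L/(4πS)) = √(5.27×10²⁹/(4π·3244)).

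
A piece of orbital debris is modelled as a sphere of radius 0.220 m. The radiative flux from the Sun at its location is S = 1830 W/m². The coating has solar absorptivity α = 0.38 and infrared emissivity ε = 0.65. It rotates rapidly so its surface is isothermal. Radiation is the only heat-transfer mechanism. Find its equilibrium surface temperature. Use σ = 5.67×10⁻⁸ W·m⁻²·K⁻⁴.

At equilibrium, absorbed power = emitted power.
Absorbing cross-section = πr² = 0.1521 m²; emitting surface = 4πr² = 0.6082 m² (ratio 4).
αS·A_cross = εσ·A_surf·T⁴  ⇒  T⁴ = αS/(ε·4σ).
T⁴ = 0.380·1830/(0.65·4·5.67×10⁻⁸) = 4.717×10⁹ K⁴.
T = (4.717×10⁹)^(1/4).

T ≈ 262 K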